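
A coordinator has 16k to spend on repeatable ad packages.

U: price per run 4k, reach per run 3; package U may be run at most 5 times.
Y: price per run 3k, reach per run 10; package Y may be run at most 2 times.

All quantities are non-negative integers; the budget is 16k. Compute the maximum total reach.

26

Y has the best ratio (10/3); taking only Y gives at most 2×10 = 20 (stopped by the supply cap of 2).
Mixing does better — 2×U and 2×Y: price 14 ≤ 16, reach 2·3 + 2·10 = 26.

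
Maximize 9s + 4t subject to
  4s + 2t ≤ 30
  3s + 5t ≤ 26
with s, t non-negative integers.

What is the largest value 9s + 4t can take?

Relaxing integrality, the LP optimum is 67.50 at (s,t) = (7.5, 0), which is not an integer point.
(s,t)=(7,1): 4·7+2·1=30≤30, 3·7+5·1=26≤26, objective 67.
(s,t)=(7,0): 4·7+2·0=28≤30, 3·7+5·0=21≤26, objective 63.
The best lattice point is (7,1), giving 67.

67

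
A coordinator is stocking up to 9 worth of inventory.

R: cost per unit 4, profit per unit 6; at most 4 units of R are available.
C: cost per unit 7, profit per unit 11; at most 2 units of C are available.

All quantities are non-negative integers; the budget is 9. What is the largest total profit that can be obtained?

2×R: cost 8 ≤ 9, profit 2·6 = 12.
1×C: cost 7 ≤ 9, profit 1·11 = 11.
Best is 12.

12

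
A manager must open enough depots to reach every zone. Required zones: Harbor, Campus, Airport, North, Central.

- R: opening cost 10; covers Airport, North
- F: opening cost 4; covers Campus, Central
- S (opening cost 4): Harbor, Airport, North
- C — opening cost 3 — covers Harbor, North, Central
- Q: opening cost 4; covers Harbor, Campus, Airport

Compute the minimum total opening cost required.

Choose C and Q: together they cover Harbor, Campus, Airport, North, Central — every zone.
Total opening cost: 3 + 4 = 7.
No cover costs less than 7.

7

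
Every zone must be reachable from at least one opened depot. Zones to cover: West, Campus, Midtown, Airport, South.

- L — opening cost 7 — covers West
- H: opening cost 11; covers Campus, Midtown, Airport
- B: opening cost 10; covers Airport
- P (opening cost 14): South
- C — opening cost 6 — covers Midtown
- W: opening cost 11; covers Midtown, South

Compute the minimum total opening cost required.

Choose L, H, and W: together they cover West, Campus, Midtown, Airport, South — every zone.
Total opening cost: 7 + 11 + 11 = 29.
No cover costs less than 29.

29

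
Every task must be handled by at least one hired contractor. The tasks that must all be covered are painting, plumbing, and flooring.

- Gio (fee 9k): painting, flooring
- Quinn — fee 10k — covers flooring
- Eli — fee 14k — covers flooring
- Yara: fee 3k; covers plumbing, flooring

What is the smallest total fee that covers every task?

12

Choose Gio and Yara: together they cover painting, plumbing, flooring — every task.
Total fee: 9 + 3 = 12.
No cover costs less than 12.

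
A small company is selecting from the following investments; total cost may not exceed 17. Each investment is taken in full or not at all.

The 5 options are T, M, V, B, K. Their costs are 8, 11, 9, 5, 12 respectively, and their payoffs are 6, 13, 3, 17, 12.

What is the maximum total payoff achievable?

B + K: cost 5 + 12 = 17 ≤ 17, payoff 17 + 12 = 29.
M + B: cost 11 + 5 = 16 ≤ 17, payoff 13 + 17 = 30.
Best is M and B with total payoff 30.

30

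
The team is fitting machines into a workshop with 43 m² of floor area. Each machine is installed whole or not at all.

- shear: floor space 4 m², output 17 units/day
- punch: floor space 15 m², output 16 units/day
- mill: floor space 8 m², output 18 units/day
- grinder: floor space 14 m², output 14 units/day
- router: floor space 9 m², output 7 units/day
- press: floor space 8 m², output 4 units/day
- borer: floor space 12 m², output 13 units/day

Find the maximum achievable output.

65

Allowing fractional choices, the relaxed optimum would be about 68.0, but machines are indivisible.
shear + mill + grinder + borer: floor space 4 + 8 + 14 + 12 = 38 ≤ 43, output 17 + 18 + 14 + 13 = 62.
shear + punch + mill + borer: floor space 4 + 15 + 8 + 12 = 39 ≤ 43, output 17 + 16 + 18 + 13 = 64.
shear + punch + mill + grinder: floor space 4 + 15 + 8 + 14 = 41 ≤ 43, output 17 + 16 + 18 + 14 = 65.
Best is shear, punch, mill, and grinder with total output 65.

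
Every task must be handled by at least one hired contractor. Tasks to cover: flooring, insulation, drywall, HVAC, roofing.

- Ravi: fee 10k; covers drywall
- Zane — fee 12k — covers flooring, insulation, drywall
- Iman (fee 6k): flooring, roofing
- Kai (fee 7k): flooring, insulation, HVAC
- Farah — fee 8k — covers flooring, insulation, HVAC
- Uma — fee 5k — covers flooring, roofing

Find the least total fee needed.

This is a weighted set-cover instance.
Choose Ravi, Kai, and Uma: together they cover flooring, insulation, drywall, HVAC, roofing — every task.
Total fee: 10 + 7 + 5 = 22.
No cover costs less than 22.

22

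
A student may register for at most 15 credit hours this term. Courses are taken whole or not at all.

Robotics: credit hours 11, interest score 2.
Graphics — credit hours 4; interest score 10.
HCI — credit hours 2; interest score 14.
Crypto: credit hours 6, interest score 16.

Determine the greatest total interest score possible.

40

Treat it as a binary knapsack problem.
Allowing fractional choices, the relaxed optimum would be about 40.5, but courses are indivisible.
HCI + Crypto: credit hours 2 + 6 = 8 ≤ 15, interest score 14 + 16 = 30.
Graphics + HCI + Crypto: credit hours 4 + 2 + 6 = 12 ≤ 15, interest score 10 + 14 + 16 = 40.
Best is Graphics, HCI, and Crypto with total interest score 40.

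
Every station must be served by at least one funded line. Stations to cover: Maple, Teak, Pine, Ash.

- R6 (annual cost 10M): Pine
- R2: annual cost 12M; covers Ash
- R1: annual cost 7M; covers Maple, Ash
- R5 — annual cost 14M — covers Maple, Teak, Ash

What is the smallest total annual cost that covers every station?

This is a weighted set-cover instance.
The greedy cost-per-new-station heuristic would pick R1, R6, and R5 for 31, but a cheaper cover exists.
Choose R6 and R5: together they cover Maple, Teak, Pine, Ash — every station.
Total annual cost: 10 + 14 = 24.
No cover costs less than 24.

24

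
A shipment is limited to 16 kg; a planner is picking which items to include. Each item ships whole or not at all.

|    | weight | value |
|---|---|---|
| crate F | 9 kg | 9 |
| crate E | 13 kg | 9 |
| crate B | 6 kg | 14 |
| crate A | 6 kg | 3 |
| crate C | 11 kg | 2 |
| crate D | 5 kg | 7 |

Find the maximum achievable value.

This is an integer program with binary decision variables.
Take crate F and crate B: weight 9 + 6 = 15 ≤ 16, value 9 + 14 = 23.
No other feasible combination does better.

23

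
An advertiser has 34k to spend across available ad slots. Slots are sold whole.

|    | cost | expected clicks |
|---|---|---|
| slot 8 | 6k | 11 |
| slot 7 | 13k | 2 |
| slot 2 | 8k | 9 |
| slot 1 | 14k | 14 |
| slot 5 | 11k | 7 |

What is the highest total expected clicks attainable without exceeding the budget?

This is an integer program with binary decision variables.
slot 8 + slot 2 + slot 1: cost 6 + 8 + 14 = 28 ≤ 34, expected clicks 11 + 9 + 14 = 34.
slot 2 + slot 1 + slot 5: cost 8 + 14 + 11 = 33 ≤ 34, expected clicks 9 + 14 + 7 = 30.
slot 8 + slot 1 + slot 5: cost 6 + 14 + 11 = 31 ≤ 34, expected clicks 11 + 14 + 7 = 32.
Best is slot 8, slot 2, and slot 1 with total expected clicks 34.

34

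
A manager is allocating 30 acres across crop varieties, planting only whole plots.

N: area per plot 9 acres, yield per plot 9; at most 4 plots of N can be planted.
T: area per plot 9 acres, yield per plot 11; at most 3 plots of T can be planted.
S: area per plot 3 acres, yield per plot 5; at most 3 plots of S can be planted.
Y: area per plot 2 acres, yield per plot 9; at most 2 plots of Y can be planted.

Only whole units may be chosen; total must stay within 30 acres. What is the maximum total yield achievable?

Y has the best ratio (9/2); taking only Y gives at most 2×9 = 18 (stopped by the supply cap of 2).
Mixing does better — 2×T, 2×S, and 2×Y: area 28 ≤ 30, yield 2·11 + 2·5 + 2·9 = 50.

50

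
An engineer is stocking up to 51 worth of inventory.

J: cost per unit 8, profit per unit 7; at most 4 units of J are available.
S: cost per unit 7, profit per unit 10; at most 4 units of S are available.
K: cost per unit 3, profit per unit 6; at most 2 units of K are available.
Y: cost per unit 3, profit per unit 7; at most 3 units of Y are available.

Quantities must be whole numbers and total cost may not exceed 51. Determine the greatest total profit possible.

80

1×J, 4×S, 1×K, and 3×Y: cost 48 ≤ 51, profit 1·7 + 4·10 + 1·6 + 3·7 = 74.
1×J, 4×S, 2×K, and 3×Y: cost 51 ≤ 51, profit 1·7 + 4·10 + 2·6 + 3·7 = 80.
Best is 80.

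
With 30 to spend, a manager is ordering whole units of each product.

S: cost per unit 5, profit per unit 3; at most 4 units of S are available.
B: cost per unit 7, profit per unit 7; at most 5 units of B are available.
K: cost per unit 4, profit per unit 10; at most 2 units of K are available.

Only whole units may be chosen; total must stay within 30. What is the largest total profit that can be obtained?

41

Take 3×B and 2×K: cost 29 ≤ 30, profit 3·7 + 2·10 = 41.
K has the best ratio (10/4) and is taken to its limit of 2; remaining capacity is filled optimally with the others.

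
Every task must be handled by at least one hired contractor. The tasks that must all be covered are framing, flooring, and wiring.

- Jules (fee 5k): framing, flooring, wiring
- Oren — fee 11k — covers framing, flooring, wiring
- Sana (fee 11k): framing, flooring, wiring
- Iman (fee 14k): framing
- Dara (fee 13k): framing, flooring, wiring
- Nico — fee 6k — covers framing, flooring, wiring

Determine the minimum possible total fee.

This is an integer covering problem.
Jules alone covers framing, flooring, wiring — every task.
Total fee: 5.
No cover costs less than 5.

5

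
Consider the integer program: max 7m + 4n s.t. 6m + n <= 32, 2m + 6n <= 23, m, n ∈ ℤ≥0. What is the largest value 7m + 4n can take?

43

The continuous relaxation peaks at (4.97, 2.18) with value 43.50; rounding to a feasible lattice point costs some objective.
(m,n)=(5,2) is feasible, giving 43.
(m,n)=(5,1) is feasible, giving 39.
(m,n)=(4,2) is feasible, giving 36.
No feasible integer point exceeds 43.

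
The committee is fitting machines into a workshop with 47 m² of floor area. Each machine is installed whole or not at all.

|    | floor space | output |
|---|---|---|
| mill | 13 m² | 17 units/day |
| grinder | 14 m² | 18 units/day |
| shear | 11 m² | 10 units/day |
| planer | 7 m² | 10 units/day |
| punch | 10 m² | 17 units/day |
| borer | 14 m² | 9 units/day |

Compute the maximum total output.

62

Allowing fractional choices, the relaxed optimum would be about 64.7, but machines are indivisible.
mill + grinder + planer + punch: floor space 13 + 14 + 7 + 10 = 44 ≤ 47, output 17 + 18 + 10 + 17 = 62.
grinder + shear + planer + punch: floor space 14 + 11 + 7 + 10 = 42 ≤ 47, output 18 + 10 + 10 + 17 = 55.
mill + grinder + shear + planer: floor space 13 + 14 + 11 + 7 = 45 ≤ 47, output 17 + 18 + 10 + 10 = 55.
Best is mill, grinder, planer, and punch with total output 62.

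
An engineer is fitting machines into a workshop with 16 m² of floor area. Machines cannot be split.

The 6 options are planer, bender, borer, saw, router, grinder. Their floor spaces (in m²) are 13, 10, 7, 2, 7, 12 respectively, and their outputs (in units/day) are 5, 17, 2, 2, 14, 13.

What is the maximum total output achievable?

Allowing fractional choices, the relaxed optimum would be about 29.3, but machines are indivisible.
bender + saw: floor space 10 + 2 = 12 ≤ 16, output 17 + 2 = 19.
borer + saw + router: floor space 7 + 2 + 7 = 16 ≤ 16, output 2 + 2 + 14 = 18.
Best is bender and saw with total output 19.

19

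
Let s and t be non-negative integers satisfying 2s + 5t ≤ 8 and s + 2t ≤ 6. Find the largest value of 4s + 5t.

(s,t)=(4,0): 2·4+5·0=8≤8, 1·4+2·0=4≤6, objective 16.
(s,t)=(3,0): 2·3+5·0=6≤8, 1·3+2·0=3≤6, objective 12.
No feasible integer point exceeds 16.

16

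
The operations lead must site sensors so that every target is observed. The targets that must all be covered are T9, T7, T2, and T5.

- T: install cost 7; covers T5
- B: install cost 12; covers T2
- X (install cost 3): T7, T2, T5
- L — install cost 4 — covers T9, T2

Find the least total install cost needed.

7

This is an integer covering problem.
Choose X and L: together they cover T9, T7, T2, T5 — every target.
Total install cost: 3 + 4 = 7.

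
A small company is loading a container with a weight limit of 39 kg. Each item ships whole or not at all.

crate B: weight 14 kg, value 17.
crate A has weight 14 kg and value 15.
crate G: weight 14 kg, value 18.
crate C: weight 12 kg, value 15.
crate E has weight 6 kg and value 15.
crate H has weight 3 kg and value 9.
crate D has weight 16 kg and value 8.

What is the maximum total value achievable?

Take crate B, crate G, crate E, and crate H: weight 14 + 14 + 6 + 3 = 37 ≤ 39, value 17 + 18 + 15 + 9 = 59.
No other feasible combination does better.

59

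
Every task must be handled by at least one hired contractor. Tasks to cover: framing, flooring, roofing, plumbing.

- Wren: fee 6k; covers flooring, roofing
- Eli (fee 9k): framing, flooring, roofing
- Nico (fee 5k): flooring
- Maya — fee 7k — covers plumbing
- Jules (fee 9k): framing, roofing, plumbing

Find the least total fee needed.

Choose Nico and Jules: together they cover framing, flooring, roofing, plumbing — every task.
Total fee: 5 + 9 = 14.

14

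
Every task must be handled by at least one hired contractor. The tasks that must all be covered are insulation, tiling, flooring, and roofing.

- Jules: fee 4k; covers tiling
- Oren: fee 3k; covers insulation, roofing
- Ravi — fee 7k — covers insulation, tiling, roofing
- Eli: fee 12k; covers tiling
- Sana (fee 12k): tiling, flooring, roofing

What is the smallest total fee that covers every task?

15

The greedy cost-per-new-task heuristic would pick Oren, Jules, and Sana for 19, but a cheaper cover exists.
Choose Oren and Sana: together they cover insulation, tiling, flooring, roofing — every task.
Total fee: 3 + 12 = 15.
No cover costs less than 15.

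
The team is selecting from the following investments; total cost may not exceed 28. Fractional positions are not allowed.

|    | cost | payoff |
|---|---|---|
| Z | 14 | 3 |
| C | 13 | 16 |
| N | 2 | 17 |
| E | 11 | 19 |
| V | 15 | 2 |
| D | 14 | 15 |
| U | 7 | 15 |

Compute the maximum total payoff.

52

Allowing fractional choices, the relaxed optimum would be about 60.8, but investments are indivisible.
N + E + D: cost 2 + 11 + 14 = 27 ≤ 28, payoff 17 + 19 + 15 = 51.
N + E + U: cost 2 + 11 + 7 = 20 ≤ 28, payoff 17 + 19 + 15 = 51.
C + N + E: cost 13 + 2 + 11 = 26 ≤ 28, payoff 16 + 17 + 19 = 52.
Best is C, N, and E with total payoff 52.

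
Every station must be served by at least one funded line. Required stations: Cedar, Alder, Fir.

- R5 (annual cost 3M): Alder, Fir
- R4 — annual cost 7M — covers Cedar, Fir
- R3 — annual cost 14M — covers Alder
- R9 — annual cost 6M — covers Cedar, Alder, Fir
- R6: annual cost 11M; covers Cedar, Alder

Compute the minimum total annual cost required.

6

The greedy cost-per-new-station heuristic would pick R5 and R9 for 9, but a cheaper cover exists.
R9 alone covers Cedar, Alder, Fir — every station.
Total annual cost: 6.
No cover costs less than 6.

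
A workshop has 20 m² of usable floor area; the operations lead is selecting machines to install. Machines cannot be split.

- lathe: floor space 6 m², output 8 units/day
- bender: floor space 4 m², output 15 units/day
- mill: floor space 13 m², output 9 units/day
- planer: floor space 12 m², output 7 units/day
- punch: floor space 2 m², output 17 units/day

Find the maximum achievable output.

Allowing fractional choices, the relaxed optimum would be about 45.5, but machines are indivisible.
bender + planer + punch: floor space 4 + 12 + 2 = 18 ≤ 20, output 15 + 7 + 17 = 39.
lathe + bender + punch: floor space 6 + 4 + 2 = 12 ≤ 20, output 8 + 15 + 17 = 40.
bender + mill + punch: floor space 4 + 13 + 2 = 19 ≤ 20, output 15 + 9 + 17 = 41.
Best is bender, mill, and punch with total output 41.

41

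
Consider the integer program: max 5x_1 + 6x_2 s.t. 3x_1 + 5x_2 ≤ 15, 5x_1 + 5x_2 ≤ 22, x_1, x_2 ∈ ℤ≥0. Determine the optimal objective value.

21

(x_1,x_2)=(3,1): 3·3+5·1=14≤15, 5·3+5·1=20≤22, objective 21.
(x_1,x_2)=(4,0): 3·4+5·0=12≤15, 5·4+5·0=20≤22, objective 20.
(x_1,x_2)=(2,1): 3·2+5·1=11≤15, 5·2+5·1=15≤22, objective 16.
No feasible integer point exceeds 21.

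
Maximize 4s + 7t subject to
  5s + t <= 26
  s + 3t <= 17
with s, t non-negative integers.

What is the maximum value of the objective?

44

The continuous relaxation peaks at (4.36, 4.21) with value 46.93; rounding to a feasible lattice point costs some objective.
(s,t)=(4,4): 5·4+1·4=24≤26, 1·4+3·4=16≤17, objective 44.
(s,t)=(3,4): 5·3+1·4=19≤26, 1·3+3·4=15≤17, objective 40.
(s,t)=(4,3): 5·4+1·3=23≤26, 1·4+3·3=13≤17, objective 37.
Maximum is 44 at (s,t)=(4,4).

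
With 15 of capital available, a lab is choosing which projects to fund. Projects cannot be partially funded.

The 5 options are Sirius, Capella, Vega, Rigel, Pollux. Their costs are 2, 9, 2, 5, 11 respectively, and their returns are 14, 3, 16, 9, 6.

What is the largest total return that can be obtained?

39

Allowing fractional choices, the relaxed optimum would be about 42.3, but projects are indivisible.
Sirius + Vega + Pollux: cost 2 + 2 + 11 = 15 ≤ 15, return 14 + 16 + 6 = 36.
Sirius + Vega + Rigel: cost 2 + 2 + 5 = 9 ≤ 15, return 14 + 16 + 9 = 39.
Sirius + Capella + Vega: cost 2 + 9 + 2 = 13 ≤ 15, return 14 + 3 + 16 = 33.
Best is Sirius, Vega, and Rigel with total return 39.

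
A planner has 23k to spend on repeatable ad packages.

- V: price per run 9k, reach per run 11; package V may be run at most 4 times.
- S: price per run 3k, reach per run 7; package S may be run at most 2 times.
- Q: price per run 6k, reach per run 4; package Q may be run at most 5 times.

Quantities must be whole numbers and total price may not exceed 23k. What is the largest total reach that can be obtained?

S has the best ratio (7/3); taking only S gives at most 2×7 = 14 (stopped by the supply cap of 2).
Mixing does better — 1×V, 2×S, and 1×Q: price 21 ≤ 23, reach 1·11 + 2·7 + 1·4 = 29.

29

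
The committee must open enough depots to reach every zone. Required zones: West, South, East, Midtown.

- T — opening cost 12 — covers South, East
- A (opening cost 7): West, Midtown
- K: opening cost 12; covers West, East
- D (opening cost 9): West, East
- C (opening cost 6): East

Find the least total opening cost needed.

Choose T and A: together they cover West, South, East, Midtown — every zone.
Total opening cost: 12 + 7 = 19.
No cover costs less than 19.

19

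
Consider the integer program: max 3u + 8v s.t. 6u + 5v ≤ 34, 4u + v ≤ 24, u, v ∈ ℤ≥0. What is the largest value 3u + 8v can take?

(u,v)=(0,6): 6·0+5·6=30≤34, 4·0+1·6=6≤24, objective 48.
(u,v)=(1,5): 6·1+5·5=31≤34, 4·1+1·5=9≤24, objective 43.
(u,v)=(0,5): 6·0+5·5=25≤34, 4·0+1·5=5≤24, objective 40.
The best lattice point is (0,6), giving 48.

48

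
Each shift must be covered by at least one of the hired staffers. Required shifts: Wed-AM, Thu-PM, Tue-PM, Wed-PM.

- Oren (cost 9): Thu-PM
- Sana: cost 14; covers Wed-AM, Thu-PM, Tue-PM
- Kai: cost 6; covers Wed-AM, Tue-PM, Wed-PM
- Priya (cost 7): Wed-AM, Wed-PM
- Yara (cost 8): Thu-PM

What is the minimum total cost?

14

This is an integer covering problem.
Choose Kai and Yara: together they cover Wed-AM, Thu-PM, Tue-PM, Wed-PM — every shift.
Total cost: 6 + 8 = 14.
No cover costs less than 14.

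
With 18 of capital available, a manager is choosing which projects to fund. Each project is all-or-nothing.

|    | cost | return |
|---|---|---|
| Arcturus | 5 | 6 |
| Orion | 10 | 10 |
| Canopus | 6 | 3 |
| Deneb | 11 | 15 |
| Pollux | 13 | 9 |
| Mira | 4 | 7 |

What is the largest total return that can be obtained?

22

Take Deneb and Mira: cost 11 + 4 = 15 ≤ 18, return 15 + 7 = 22.
No other feasible combination does better.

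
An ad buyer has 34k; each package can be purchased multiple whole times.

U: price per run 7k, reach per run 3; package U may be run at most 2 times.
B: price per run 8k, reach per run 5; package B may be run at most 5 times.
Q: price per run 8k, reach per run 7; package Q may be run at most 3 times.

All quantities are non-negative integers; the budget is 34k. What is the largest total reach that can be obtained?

2×B and 2×Q: price 32 ≤ 34, reach 2·5 + 2·7 = 24.
1×B and 3×Q: price 32 ≤ 34, reach 1·5 + 3·7 = 26.
Best is 26.

26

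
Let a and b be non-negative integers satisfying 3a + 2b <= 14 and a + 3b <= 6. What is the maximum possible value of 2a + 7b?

(a,b)=(0,2): 3·0+2·2=4≤14, 1·0+3·2=6≤6, objective 14.
(a,b)=(1,1): 3·1+2·1=5≤14, 1·1+3·1=4≤6, objective 9.
No feasible integer point exceeds 14.

14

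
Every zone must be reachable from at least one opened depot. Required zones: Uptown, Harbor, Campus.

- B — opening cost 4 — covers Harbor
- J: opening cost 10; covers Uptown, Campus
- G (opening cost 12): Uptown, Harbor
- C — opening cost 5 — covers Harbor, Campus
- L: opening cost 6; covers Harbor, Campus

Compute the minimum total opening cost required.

The greedy cost-per-new-zone heuristic would pick C and J for 15, but a cheaper cover exists.
Choose B and J: together they cover Uptown, Harbor, Campus — every zone.
Total opening cost: 4 + 10 = 14.
No cover costs less than 14.

14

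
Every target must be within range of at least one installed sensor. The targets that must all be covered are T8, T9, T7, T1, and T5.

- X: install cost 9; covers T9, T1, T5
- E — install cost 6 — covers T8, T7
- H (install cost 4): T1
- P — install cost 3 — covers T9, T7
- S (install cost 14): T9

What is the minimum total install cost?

15

The greedy cost-per-new-target heuristic would pick P, H, E, and X for 22, but a cheaper cover exists.
Choose X and E: together they cover T8, T9, T7, T1, T5 — every target.
Total install cost: 9 + 6 = 15.
No cover costs less than 15.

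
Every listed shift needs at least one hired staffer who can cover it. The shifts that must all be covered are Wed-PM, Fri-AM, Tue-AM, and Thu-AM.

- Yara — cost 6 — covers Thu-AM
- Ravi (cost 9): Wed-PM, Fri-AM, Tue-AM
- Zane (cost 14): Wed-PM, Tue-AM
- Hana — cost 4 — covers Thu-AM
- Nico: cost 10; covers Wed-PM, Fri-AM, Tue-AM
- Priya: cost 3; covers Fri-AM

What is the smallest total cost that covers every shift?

Choose Ravi and Hana: together they cover Wed-PM, Fri-AM, Tue-AM, Thu-AM — every shift.
Total cost: 9 + 4 = 13.

13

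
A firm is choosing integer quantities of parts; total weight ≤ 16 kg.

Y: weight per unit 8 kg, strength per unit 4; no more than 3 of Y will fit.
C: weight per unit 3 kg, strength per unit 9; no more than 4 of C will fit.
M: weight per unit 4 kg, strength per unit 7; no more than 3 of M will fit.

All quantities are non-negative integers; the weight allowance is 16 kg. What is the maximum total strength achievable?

43

C has the best ratio (9/3); taking only C gives at most 4×9 = 36 (stopped by the supply cap of 4).
Mixing does better — 4×C and 1×M: weight 16 ≤ 16, strength 4·9 + 1·7 = 43.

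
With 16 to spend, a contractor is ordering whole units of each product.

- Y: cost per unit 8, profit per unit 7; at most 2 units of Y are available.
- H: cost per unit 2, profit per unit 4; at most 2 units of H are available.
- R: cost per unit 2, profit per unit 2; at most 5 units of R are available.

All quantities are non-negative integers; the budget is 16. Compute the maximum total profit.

1×Y, 2×H, and 2×R: cost 16 ≤ 16, profit 1·7 + 2·4 + 2·2 = 19.
2×H and 5×R: cost 14 ≤ 16, profit 2·4 + 5·2 = 18.
Best is 19.

19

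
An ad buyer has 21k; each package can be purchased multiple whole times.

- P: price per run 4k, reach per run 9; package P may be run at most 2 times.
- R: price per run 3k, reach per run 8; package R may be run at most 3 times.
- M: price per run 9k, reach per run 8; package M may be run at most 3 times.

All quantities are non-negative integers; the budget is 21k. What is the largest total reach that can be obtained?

42

Take 2×P and 3×R: price 17 ≤ 21, reach 2·9 + 3·8 = 42.
R has the best ratio (8/3) and is taken to its limit of 3; remaining capacity is filled optimally with the others.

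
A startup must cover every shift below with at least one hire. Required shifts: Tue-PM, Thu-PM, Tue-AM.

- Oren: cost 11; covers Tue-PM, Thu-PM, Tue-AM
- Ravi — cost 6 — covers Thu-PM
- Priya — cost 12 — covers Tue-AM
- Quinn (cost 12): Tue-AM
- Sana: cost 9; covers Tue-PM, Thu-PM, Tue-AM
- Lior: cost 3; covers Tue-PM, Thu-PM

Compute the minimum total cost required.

9

This is an integer covering problem.
The greedy cost-per-new-shift heuristic would pick Lior and Sana for 12, but a cheaper cover exists.
Sana alone covers Tue-PM, Thu-PM, Tue-AM — every shift.
Total cost: 9.
No cover costs less than 9.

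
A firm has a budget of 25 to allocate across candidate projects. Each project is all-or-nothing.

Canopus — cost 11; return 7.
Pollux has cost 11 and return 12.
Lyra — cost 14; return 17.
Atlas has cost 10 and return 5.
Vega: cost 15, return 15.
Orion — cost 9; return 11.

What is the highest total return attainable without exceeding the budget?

Allowing fractional choices, the relaxed optimum would be about 30.2, but projects are indivisible.
Lyra + Orion: cost 14 + 9 = 23 ≤ 25, return 17 + 11 = 28.
Pollux + Lyra: cost 11 + 14 = 25 ≤ 25, return 12 + 17 = 29.
Best is Pollux and Lyra with total return 29.

29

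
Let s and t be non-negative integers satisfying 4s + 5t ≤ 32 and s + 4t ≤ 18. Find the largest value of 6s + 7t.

(s,t)=(8,0): 4·8+5·0=32≤32, 1·8+4·0=8≤18, objective 48.
(s,t)=(7,0): 4·7+5·0=28≤32, 1·7+4·0=7≤18, objective 42.
No feasible integer point exceeds 48.

48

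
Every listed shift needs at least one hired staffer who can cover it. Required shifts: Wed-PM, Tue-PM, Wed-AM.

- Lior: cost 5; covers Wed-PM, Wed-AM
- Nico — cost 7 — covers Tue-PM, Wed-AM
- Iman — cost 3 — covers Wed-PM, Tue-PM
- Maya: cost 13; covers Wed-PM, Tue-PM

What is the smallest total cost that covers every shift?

8

Choose Lior and Iman: together they cover Wed-PM, Tue-PM, Wed-AM — every shift.
Total cost: 5 + 3 = 8.
No cover costs less than 8.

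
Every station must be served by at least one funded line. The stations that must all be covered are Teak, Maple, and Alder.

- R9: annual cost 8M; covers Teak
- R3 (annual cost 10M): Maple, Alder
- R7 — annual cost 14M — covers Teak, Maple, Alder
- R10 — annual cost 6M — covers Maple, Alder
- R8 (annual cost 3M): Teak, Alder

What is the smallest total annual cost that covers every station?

Choose R10 and R8: together they cover Teak, Maple, Alder — every station.
Total annual cost: 6 + 3 = 9.
No cover costs less than 9.

9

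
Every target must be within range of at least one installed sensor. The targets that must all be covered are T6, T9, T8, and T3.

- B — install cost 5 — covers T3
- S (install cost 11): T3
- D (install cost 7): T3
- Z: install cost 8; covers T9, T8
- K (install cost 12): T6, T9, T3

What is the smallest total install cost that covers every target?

20

This is an integer covering problem.
The greedy cost-per-new-target heuristic would pick Z, B, and K for 25, but a cheaper cover exists.
Choose Z and K: together they cover T6, T9, T8, T3 — every target.
Total install cost: 8 + 12 = 20.
No cover costs less than 20.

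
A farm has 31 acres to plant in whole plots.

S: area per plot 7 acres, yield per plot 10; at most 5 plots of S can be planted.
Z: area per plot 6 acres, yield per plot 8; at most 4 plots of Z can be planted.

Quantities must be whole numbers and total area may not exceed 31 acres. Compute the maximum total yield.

Take 1×S and 4×Z: area 31 ≤ 31, yield 1·10 + 4·8 = 42.
No other integer combination yields more.

42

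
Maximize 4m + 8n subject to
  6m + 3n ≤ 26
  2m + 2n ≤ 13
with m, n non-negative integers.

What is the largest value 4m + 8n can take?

48

The continuous relaxation peaks at (0, 6.5) with value 52.00; rounding to a feasible lattice point costs some objective.
(m,n)=(0,6): 6·0+3·6=18≤26, 2·0+2·6=12≤13, objective 48.
(m,n)=(1,5): 6·1+3·5=21≤26, 2·1+2·5=12≤13, objective 44.
(m,n)=(0,5): 6·0+3·5=15≤26, 2·0+2·5=10≤13, objective 40.
Maximum is 48 at (m,n)=(0,6).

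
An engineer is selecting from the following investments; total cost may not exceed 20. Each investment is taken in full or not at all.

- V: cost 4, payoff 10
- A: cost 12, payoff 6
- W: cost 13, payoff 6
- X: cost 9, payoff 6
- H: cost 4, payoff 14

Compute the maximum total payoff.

Allowing fractional choices, the relaxed optimum would be about 31.5, but investments are indivisible.
V + A + H: cost 4 + 12 + 4 = 20 ≤ 20, payoff 10 + 6 + 14 = 30.
V + X + H: cost 4 + 9 + 4 = 17 ≤ 20, payoff 10 + 6 + 14 = 30.
The maximum payoff is 30; one optimal choice is V, X, and H.

30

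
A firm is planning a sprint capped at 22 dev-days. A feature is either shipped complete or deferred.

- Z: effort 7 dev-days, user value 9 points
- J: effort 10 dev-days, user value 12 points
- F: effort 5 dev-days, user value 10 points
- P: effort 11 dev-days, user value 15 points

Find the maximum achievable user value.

31

Z + J + F: effort 7 + 10 + 5 = 22 ≤ 22, user value 9 + 12 + 10 = 31.
F + P: effort 5 + 11 = 16 ≤ 22, user value 10 + 15 = 25.
J + P: effort 10 + 11 = 21 ≤ 22, user value 12 + 15 = 27.
Best is Z, J, and F with total user value 31.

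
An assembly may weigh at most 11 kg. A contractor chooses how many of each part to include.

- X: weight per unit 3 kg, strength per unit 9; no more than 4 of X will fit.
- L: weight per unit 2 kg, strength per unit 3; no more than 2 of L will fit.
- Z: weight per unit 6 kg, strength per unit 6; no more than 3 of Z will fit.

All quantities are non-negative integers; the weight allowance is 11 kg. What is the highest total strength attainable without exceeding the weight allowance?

30

X has the best ratio (9/3); taking only X gives at most 3×9 = 27 (stopped by the weight limit).
Mixing does better — 3×X and 1×L: weight 11 ≤ 11, strength 3·9 + 1·3 = 30.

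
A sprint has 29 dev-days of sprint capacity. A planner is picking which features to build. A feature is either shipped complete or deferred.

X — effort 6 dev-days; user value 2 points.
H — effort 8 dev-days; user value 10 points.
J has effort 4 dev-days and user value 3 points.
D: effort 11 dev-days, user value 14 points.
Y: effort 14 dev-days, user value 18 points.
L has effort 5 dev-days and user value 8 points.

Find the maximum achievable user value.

J + D + Y: effort 4 + 11 + 14 = 29 ≤ 29, user value 3 + 14 + 18 = 35.
H + Y + L: effort 8 + 14 + 5 = 27 ≤ 29, user value 10 + 18 + 8 = 36.
H + J + D + L: effort 8 + 4 + 11 + 5 = 28 ≤ 29, user value 10 + 3 + 14 + 8 = 35.
Best is H, Y, and L with total user value 36.

36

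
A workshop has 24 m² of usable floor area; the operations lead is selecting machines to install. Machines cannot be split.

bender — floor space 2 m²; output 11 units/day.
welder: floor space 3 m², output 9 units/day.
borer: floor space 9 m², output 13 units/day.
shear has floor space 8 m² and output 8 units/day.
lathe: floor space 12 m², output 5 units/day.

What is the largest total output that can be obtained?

41

bender + welder + borer: floor space 2 + 3 + 9 = 14 ≤ 24, output 11 + 9 + 13 = 33.
bender + welder + borer + shear: floor space 2 + 3 + 9 + 8 = 22 ≤ 24, output 11 + 9 + 13 + 8 = 41.
Best is bender, welder, borer, and shear with total output 41.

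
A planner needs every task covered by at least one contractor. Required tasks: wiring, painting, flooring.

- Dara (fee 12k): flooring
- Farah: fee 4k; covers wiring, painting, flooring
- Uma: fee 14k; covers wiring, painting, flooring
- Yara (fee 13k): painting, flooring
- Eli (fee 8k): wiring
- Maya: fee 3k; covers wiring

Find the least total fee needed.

4

This is an integer covering problem.
Farah alone covers wiring, painting, flooring — every task.
Total fee: 4.
No cover costs less than 4.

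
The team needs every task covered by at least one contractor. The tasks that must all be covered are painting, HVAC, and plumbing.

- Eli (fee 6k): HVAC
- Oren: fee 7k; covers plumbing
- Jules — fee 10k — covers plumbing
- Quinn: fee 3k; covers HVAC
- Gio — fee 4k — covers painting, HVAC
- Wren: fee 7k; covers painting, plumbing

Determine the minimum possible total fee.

10

The greedy cost-per-new-task heuristic would pick Gio and Oren for 11, but a cheaper cover exists.
Choose Quinn and Wren: together they cover painting, HVAC, plumbing — every task.
Total fee: 3 + 7 = 10.
No cover costs less than 10.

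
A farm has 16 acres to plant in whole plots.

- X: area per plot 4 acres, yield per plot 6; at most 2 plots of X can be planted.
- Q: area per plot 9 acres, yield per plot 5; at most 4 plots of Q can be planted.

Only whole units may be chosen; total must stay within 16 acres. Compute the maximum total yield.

X has the best ratio (6/4); taking only X gives at most 2×6 = 12 (stopped by the supply cap of 2).
Optimal: 2×X: area 8 ≤ 16, yield 2·6 = 12.

12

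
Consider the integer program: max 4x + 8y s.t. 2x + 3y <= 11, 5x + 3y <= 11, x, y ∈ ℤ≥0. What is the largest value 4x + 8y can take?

The continuous relaxation peaks at (0, 3.67) with value 29.33; rounding to a feasible lattice point costs some objective.
(x,y)=(0,3): 2·0+3·3=9≤11, 5·0+3·3=9≤11, objective 24.
(x,y)=(1,2): 2·1+3·2=8≤11, 5·1+3·2=11≤11, objective 20.
(x,y)=(0,2): 2·0+3·2=6≤11, 5·0+3·2=6≤11, objective 16.
Maximum is 24 at (x,y)=(0,3).

24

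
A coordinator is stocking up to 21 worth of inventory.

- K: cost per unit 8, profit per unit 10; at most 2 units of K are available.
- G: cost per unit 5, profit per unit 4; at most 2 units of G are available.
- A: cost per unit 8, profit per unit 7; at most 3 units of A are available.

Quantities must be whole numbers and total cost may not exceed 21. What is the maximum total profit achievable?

24

This is a bounded integer knapsack.
K has the best ratio (10/8); taking only K gives at most 2×10 = 20 (stopped by the cost limit).
Mixing does better — 2×K and 1×G: cost 21 ≤ 21, profit 2·10 + 1·4 = 24.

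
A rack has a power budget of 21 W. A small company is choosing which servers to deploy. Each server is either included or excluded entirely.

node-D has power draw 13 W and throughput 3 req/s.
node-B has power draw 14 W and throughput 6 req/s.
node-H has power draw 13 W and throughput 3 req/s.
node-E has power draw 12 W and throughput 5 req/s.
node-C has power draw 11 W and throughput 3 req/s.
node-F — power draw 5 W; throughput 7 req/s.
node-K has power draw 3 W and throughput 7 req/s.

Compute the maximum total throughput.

This is a 0-1 knapsack instance.
Allowing fractional choices, the relaxed optimum would be about 19.6, but servers are indivisible.
node-C + node-F + node-K: power draw 11 + 5 + 3 = 19 ≤ 21, throughput 3 + 7 + 7 = 17.
node-E + node-F + node-K: power draw 12 + 5 + 3 = 20 ≤ 21, throughput 5 + 7 + 7 = 19.
Best is node-E, node-F, and node-K with total throughput 19.

19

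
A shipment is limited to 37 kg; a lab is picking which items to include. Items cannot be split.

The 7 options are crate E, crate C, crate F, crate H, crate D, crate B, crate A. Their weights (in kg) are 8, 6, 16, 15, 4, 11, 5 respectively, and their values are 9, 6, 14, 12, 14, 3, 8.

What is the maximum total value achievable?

45

This is a 0-1 knapsack instance.
crate E + crate F + crate D + crate A: weight 8 + 16 + 4 + 5 = 33 ≤ 37, value 9 + 14 + 14 + 8 = 45.
crate E + crate C + crate F + crate D: weight 8 + 6 + 16 + 4 = 34 ≤ 37, value 9 + 6 + 14 + 14 = 43.
crate E + crate H + crate D + crate A: weight 8 + 15 + 4 + 5 = 32 ≤ 37, value 9 + 12 + 14 + 8 = 43.
Best is crate E, crate F, crate D, and crate A with total value 45.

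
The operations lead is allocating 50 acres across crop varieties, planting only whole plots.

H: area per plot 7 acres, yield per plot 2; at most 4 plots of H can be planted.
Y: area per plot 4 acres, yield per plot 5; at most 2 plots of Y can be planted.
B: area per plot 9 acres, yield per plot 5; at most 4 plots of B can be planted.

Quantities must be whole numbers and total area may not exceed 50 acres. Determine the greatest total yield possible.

30

Y has the best ratio (5/4); taking only Y gives at most 2×5 = 10 (stopped by the supply cap of 2).
Mixing does better — 2×Y and 4×B: area 44 ≤ 50, yield 2·5 + 4·5 = 30.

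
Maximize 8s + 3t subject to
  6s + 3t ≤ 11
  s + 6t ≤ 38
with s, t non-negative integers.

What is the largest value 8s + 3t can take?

Relaxing integrality, the LP optimum is 14.67 at (s,t) = (1.83, 0), which is not an integer point.
(s,t)=(1,1): 6·1+3·1=9≤11, 1·1+6·1=7≤38, objective 11.
(s,t)=(1,0): 6·1+3·0=6≤11, 1·1+6·0=1≤38, objective 8.
(s,t)=(0,2): 6·0+3·2=6≤11, 1·0+6·2=12≤38, objective 6.
No feasible integer point exceeds 11.

11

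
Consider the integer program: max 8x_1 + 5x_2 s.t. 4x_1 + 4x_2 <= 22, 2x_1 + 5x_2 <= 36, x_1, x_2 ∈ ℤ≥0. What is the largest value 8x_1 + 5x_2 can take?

40

Relaxing integrality, the LP optimum is 44.00 at (x_1,x_2) = (5.5, 0), which is not an integer point.
(x_1,x_2)=(5,0) is feasible, giving 40.
(x_1,x_2)=(4,1) is feasible, giving 37.
(x_1,x_2)=(4,0) is feasible, giving 32.
No feasible integer point exceeds 40.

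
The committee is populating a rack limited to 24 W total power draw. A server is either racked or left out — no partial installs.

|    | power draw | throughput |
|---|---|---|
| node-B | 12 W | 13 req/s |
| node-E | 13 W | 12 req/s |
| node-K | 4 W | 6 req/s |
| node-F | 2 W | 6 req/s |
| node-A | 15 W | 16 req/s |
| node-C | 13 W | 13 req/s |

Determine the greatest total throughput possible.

This is an integer program with binary decision variables.
Allowing fractional choices, the relaxed optimum would be about 31.4, but servers are indivisible.
node-K + node-F + node-A: power draw 4 + 2 + 15 = 21 ≤ 24, throughput 6 + 6 + 16 = 28.
node-B + node-K + node-F: power draw 12 + 4 + 2 = 18 ≤ 24, throughput 13 + 6 + 6 = 25.
node-K + node-F + node-C: power draw 4 + 2 + 13 = 19 ≤ 24, throughput 6 + 6 + 13 = 25.
Best is node-K, node-F, and node-A with total throughput 28.

28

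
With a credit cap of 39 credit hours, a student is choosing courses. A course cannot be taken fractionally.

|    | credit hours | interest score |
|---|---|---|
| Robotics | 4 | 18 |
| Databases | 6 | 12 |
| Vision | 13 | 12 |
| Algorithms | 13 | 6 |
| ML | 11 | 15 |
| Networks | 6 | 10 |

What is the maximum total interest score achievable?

57

Treat it as a binary knapsack problem.
Take Robotics, Databases, Vision, and ML: credit hours 4 + 6 + 13 + 11 = 34 ≤ 39, interest score 18 + 12 + 12 + 15 = 57.
No other feasible combination does better.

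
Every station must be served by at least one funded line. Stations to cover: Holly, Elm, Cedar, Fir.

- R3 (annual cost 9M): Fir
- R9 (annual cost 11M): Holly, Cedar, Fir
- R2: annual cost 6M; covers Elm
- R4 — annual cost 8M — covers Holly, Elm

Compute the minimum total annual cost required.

17

Choose R9 and R2: together they cover Holly, Elm, Cedar, Fir — every station.
Total annual cost: 11 + 6 = 17.
No cover costs less than 17.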